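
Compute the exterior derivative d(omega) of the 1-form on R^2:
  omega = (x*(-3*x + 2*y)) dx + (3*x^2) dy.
d(omega) = (4*x) dx ∧ dy

For a 1-form omega = sum_i f_i dx_i, the exterior derivative is
  d(omega) = sum_{i < j} (∂f_j/∂x_i - ∂f_i/∂x_j) dx_i ∧ dx_j.
  coefficient of dx ∧ dy: ∂f_2/∂x - ∂f_1/∂y = ∂(3*x^2)/∂x - ∂(x*(-3*x + 2*y))/∂y = 4*x
Assembling: d(omega) = (4*x) dx ∧ dy.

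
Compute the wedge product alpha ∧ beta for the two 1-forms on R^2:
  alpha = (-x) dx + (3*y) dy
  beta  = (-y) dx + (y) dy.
alpha ∧ beta = (y*(-x + 3*y)) dx ∧ dy

Distribute the wedge, using dx_i ∧ dx_j = -dx_j ∧ dx_i and dx_i ∧ dx_i = 0. For each pair (i, j) with i < j, the coefficient of dx_i ∧ dx_j in alpha ∧ beta is (alpha_i * beta_j - alpha_j * beta_i). Collecting: alpha ∧ beta = (y*(-x + 3*y)) dx ∧ dy.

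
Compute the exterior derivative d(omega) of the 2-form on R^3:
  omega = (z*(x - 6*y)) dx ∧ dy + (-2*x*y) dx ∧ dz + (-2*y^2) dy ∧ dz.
d(omega) = (3*x - 6*y) dx ∧ dy ∧ dz

For a 2-form omega = sum_{i<j} g_{ij} dx_i ∧ dx_j, the exterior derivative is
  d(omega) = sum_{i<j} d(g_{ij}) ∧ dx_i ∧ dx_j = sum_{i<j, k} (∂g_{ij}/∂x_k) dx_k ∧ dx_i ∧ dx_j.
Expand each term, using dx_k ∧ dx_i ∧ dx_j = sgn(permutation) dx_{(a)} ∧ dx_{(b)} ∧ dx_{(c)} with (a < b < c) sorted:
  d(z*(x - 6*y)) includes (∂/∂z)(z*(x - 6*y)) dz = (x - 6*y) dz, which multiplied by dx ∧ dy gives (x - 6*y) dx ∧ dy ∧ dz
  d(-2*x*y) includes (∂/∂y)(-2*x*y) dy = (-2*x) dy, which multiplied by dx ∧ dz gives (2*x) dx ∧ dy ∧ dz
Collecting like 3-forms: d(omega) = (3*x - 6*y) dx ∧ dy ∧ dz.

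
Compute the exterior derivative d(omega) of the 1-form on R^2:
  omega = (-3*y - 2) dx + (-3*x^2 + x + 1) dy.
d(omega) = (4 - 6*x) dx ∧ dy

For a 1-form omega = sum_i f_i dx_i, the exterior derivative is
  d(omega) = sum_{i < j} (∂f_j/∂x_i - ∂f_i/∂x_j) dx_i ∧ dx_j.
  coefficient of dx ∧ dy: ∂f_2/∂x - ∂f_1/∂y = ∂(-3*x^2 + x + 1)/∂x - ∂(-3*y - 2)/∂y = 4 - 6*x
Assembling: d(omega) = (4 - 6*x) dx ∧ dy.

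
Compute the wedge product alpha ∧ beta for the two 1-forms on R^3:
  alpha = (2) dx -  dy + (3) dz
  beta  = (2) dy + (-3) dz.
alpha ∧ beta = (4) dx ∧ dy + (-6) dx ∧ dz + (-3) dy ∧ dz

Distribute the wedge, using dx_i ∧ dx_j = -dx_j ∧ dx_i and dx_i ∧ dx_i = 0. For each pair (i, j) with i < j, the coefficient of dx_i ∧ dx_j in alpha ∧ beta is (alpha_i * beta_j - alpha_j * beta_i). Collecting: alpha ∧ beta = (4) dx ∧ dy + (-6) dx ∧ dz + (-3) dy ∧ dz.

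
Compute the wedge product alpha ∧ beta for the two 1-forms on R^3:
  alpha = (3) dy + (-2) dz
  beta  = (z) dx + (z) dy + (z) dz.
alpha ∧ beta = (-3*z) dx ∧ dy + (5*z) dy ∧ dz + (2*z) dx ∧ dz

Distribute the wedge, using dx_i ∧ dx_j = -dx_j ∧ dx_i and dx_i ∧ dx_i = 0. For each pair (i, j) with i < j, the coefficient of dx_i ∧ dx_j in alpha ∧ beta is (alpha_i * beta_j - alpha_j * beta_i). Collecting: alpha ∧ beta = (-3*z) dx ∧ dy + (5*z) dy ∧ dz + (2*z) dx ∧ dz.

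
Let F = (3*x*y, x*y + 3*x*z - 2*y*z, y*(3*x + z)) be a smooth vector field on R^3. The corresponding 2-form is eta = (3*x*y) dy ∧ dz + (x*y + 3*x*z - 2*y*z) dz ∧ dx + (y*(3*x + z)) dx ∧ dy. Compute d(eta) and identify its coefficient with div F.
d(eta) = (x + 4*y - 2*z) dx ∧ dy ∧ dz; div F = x + 4*y - 2*z

For a 2-form in R^3 of the form above, applying d gives a 3-form with coefficient ∂P/∂x + ∂Q/∂y + ∂R/∂z:
  ∂P/∂x = 3*y
  ∂Q/∂y = x - 2*z
  ∂R/∂z = y
Sum = x + 4*y - 2*z, which is exactly div F.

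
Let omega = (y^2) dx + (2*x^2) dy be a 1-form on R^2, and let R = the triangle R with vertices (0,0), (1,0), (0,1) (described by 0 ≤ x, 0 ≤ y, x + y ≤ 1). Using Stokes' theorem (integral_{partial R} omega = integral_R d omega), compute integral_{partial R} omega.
integral_(partial R) omega = 1/3

Stokes: integral_partial_R omega = integral_R d omega with d omega = (∂Q/∂x - ∂P/∂y) dx ∧ dy.
  ∂Q/∂x = 4*x
  ∂P/∂y = 2*y
  integrand = ∂Q/∂x - ∂P/∂y = 4*x - 2*y.
Integrating over R: integral_0^1 integral_0^{1-x} (4*x - 2*y) dy dx = 1/3.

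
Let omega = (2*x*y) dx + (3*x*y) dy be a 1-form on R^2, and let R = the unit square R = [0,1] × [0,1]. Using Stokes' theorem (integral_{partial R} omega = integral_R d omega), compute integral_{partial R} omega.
integral_(partial R) omega = 1/2

Stokes: integral_partial_R omega = integral_R d omega with d omega = (∂Q/∂x - ∂P/∂y) dx ∧ dy.
  ∂Q/∂x = 3*y
  ∂P/∂y = 2*x
  integrand = ∂Q/∂x - ∂P/∂y = -2*x + 3*y.
Integrating over R: integral_0^1 integral_0^1 (-2*x + 3*y) dx dy = 1/2.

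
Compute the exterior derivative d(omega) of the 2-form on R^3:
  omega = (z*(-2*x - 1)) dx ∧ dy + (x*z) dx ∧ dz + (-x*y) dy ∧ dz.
d(omega) = (-2*x - y - 1) dx ∧ dy ∧ dz

For a 2-form omega = sum_{i<j} g_{ij} dx_i ∧ dx_j, the exterior derivative is
  d(omega) = sum_{i<j} d(g_{ij}) ∧ dx_i ∧ dx_j = sum_{i<j, k} (∂g_{ij}/∂x_k) dx_k ∧ dx_i ∧ dx_j.
Expand each term, using dx_k ∧ dx_i ∧ dx_j = sgn(permutation) dx_{(a)} ∧ dx_{(b)} ∧ dx_{(c)} with (a < b < c) sorted:
  d(z*(-2*x - 1)) includes (∂/∂z)(z*(-2*x - 1)) dz = (-2*x - 1) dz, which multiplied by dx ∧ dy gives (-2*x - 1) dx ∧ dy ∧ dz
  d(-x*y) includes (∂/∂x)(-x*y) dx = (-y) dx, which multiplied by dy ∧ dz gives (-y) dx ∧ dy ∧ dz
Collecting like 3-forms: d(omega) = (-2*x - y - 1) dx ∧ dy ∧ dz.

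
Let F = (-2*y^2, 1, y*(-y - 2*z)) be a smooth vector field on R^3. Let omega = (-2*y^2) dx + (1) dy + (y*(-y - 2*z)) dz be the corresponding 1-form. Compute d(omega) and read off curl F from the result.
d(omega) = (-2*y - 2*z) dy ∧ dz + (0) dz ∧ dx + (4*y) dx ∧ dy; curl F = (-2*y - 2*z, 0, 4*y)

d omega = sum_{i<j} (∂f_j/∂x_i - ∂f_i/∂x_j) dx_i ∧ dx_j. Under the identification (dy ∧ dz, dz ∧ dx, dx ∧ dy) ↔ (e_x, e_y, e_z), the coefficients are exactly the components of curl F. Compute:
  ∂R/∂y - ∂Q/∂z = (-2*y - 2*z) - (0) = -2*y - 2*z
  ∂P/∂z - ∂R/∂x = (0) - (0) = 0
  ∂Q/∂x - ∂P/∂y = (0) - (-4*y) = 4*y.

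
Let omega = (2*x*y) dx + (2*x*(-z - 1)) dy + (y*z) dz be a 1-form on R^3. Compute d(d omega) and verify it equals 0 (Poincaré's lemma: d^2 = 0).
d(d omega) = 0

Step 1: d omega = sum_{i<j} (∂f_j/∂x_i - ∂f_i/∂x_j) dx_i ∧ dx_j:
  coeff of dx ∧ dy: -2*x - 2*z - 2
  coeff of dx ∧ dz: 0
  coeff of dy ∧ dz: 2*x + z
Step 2: Apply d again to each 2-form coefficient. The only possible 3-form in R^3 is dx ∧ dy ∧ dz, with coefficient
  ∂(coeff of dy∧dz)/∂x - ∂(coeff of dx∧dz)/∂y + ∂(coeff of dx∧dy)/∂z
  = ∂/∂x (2*x + z) - ∂/∂y (0) + ∂/∂z (-2*x - 2*z - 2).
Each of these terms simplifies to sums of mixed partials that cancel in pairs. The result is 0 (by equality of mixed partials for smooth functions — Schwarz / Clairaut).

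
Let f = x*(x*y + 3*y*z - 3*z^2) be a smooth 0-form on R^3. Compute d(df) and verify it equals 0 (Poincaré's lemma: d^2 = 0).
d(df) = 0

Step 1: df = sum_i (∂f/∂x_i) dx_i = (2*x*y + 3*y*z - 3*z^2) dx + (x*(x + 3*z)) dy + (3*x*(y - 2*z)) dz.
Step 2: Apply d again. Using the 1-form formula, the coefficient of dx ∧ dy in d(df) is ∂^2 f/∂x ∂y - ∂^2 f/∂y ∂x = (2*x + 3*z) - (2*x + 3*z) = 0 (equality of mixed partials for smooth f).
Similarly for dx ∧ dz and dy ∧ dz — all coefficients vanish. So d(df) = 0.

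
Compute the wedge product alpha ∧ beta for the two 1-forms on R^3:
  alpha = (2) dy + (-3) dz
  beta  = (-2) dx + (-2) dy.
alpha ∧ beta = (4) dx ∧ dy + (-6) dx ∧ dz + (-6) dy ∧ dz

Distribute the wedge, using dx_i ∧ dx_j = -dx_j ∧ dx_i and dx_i ∧ dx_i = 0. For each pair (i, j) with i < j, the coefficient of dx_i ∧ dx_j in alpha ∧ beta is (alpha_i * beta_j - alpha_j * beta_i). Collecting: alpha ∧ beta = (4) dx ∧ dy + (-6) dx ∧ dz + (-6) dy ∧ dz.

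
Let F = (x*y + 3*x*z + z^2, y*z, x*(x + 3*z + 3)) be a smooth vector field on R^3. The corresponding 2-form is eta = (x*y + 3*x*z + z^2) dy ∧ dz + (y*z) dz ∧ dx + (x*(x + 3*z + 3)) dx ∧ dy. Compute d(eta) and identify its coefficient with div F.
d(eta) = (3*x + y + 4*z) dx ∧ dy ∧ dz; div F = 3*x + y + 4*z

For a 2-form in R^3 of the form above, applying d gives a 3-form with coefficient ∂P/∂x + ∂Q/∂y + ∂R/∂z:
  ∂P/∂x = y + 3*z
  ∂Q/∂y = z
  ∂R/∂z = 3*x
Sum = 3*x + y + 4*z, which is exactly div F.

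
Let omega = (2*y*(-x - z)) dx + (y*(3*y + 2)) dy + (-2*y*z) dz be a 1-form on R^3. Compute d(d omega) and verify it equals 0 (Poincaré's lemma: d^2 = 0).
d(d omega) = 0

Step 1: d omega = sum_{i<j} (∂f_j/∂x_i - ∂f_i/∂x_j) dx_i ∧ dx_j:
  coeff of dx ∧ dy: 2*x + 2*z
  coeff of dx ∧ dz: 2*y
  coeff of dy ∧ dz: -2*z
Step 2: Apply d again to each 2-form coefficient. The only possible 3-form in R^3 is dx ∧ dy ∧ dz, with coefficient
  ∂(coeff of dy∧dz)/∂x - ∂(coeff of dx∧dz)/∂y + ∂(coeff of dx∧dy)/∂z
  = ∂/∂x (-2*z) - ∂/∂y (2*y) + ∂/∂z (2*x + 2*z).
Each of these terms simplifies to sums of mixed partials that cancel in pairs. The result is 0 (by equality of mixed partials for smooth functions — Schwarz / Clairaut).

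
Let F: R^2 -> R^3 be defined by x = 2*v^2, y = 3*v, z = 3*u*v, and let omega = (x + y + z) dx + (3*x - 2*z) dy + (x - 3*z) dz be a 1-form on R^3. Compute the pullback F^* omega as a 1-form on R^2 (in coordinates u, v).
F^* omega = (v^2*(-27*u + 6*v)) du + (v*(-27*u^2 + 18*u*v - 18*u + 8*v^2 + 30*v)) dv

Using F^*(f dg) = (f ∘ F) d(g ∘ F), substitute each coordinate x_i by F_i(u, v) in f_i, and replace dx_i by d F_i = (∂F_i/∂u) du + (∂F_i/∂v) dv.
  For the x component: f_1(F) = v*(3*u + 2*v + 3); d F_1 = (0) du + (4*v) dv
  For the y component: f_2(F) = 6*v*(-u + v); d F_2 = (0) du + (3) dv
  For the z component: f_3(F) = v*(-9*u + 2*v); d F_3 = (3*v) du + (3*u) dv
Combining and collecting du, dv coefficients:
  coeff of du: v^2*(-27*u + 6*v)
  coeff of dv: v*(-27*u^2 + 18*u*v - 18*u + 8*v^2 + 30*v)
F^* omega = (v^2*(-27*u + 6*v)) du + (v*(-27*u^2 + 18*u*v - 18*u + 8*v^2 + 30*v)) dv.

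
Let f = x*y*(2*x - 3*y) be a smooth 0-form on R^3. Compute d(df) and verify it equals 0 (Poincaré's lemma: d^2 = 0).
d(df) = 0

Step 1: df = sum_i (∂f/∂x_i) dx_i = (y*(4*x - 3*y)) dx + (2*x*(x - 3*y)) dy + (0) dz.
Step 2: Apply d again. Using the 1-form formula, the coefficient of dx ∧ dy in d(df) is ∂^2 f/∂x ∂y - ∂^2 f/∂y ∂x = (4*x - 6*y) - (4*x - 6*y) = 0 (equality of mixed partials for smooth f).
Similarly for dx ∧ dz and dy ∧ dz — all coefficients vanish. So d(df) = 0.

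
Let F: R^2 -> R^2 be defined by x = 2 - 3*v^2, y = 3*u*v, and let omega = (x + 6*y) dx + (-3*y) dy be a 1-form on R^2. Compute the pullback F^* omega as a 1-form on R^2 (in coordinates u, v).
F^* omega = (-27*u*v^2) du + (3*v*(-9*u^2 - 36*u*v + 6*v^2 - 4)) dv

Using F^*(f dg) = (f ∘ F) d(g ∘ F), substitute each coordinate x_i by F_i(u, v) in f_i, and replace dx_i by d F_i = (∂F_i/∂u) du + (∂F_i/∂v) dv.
  For the x component: f_1(F) = 18*u*v - 3*v^2 + 2; d F_1 = (0) du + (-6*v) dv
  For the y component: f_2(F) = -9*u*v; d F_2 = (3*v) du + (3*u) dv
Combining and collecting du, dv coefficients:
  coeff of du: -27*u*v^2
  coeff of dv: 3*v*(-9*u^2 - 36*u*v + 6*v^2 - 4)
F^* omega = (-27*u*v^2) du + (3*v*(-9*u^2 - 36*u*v + 6*v^2 - 4)) dv.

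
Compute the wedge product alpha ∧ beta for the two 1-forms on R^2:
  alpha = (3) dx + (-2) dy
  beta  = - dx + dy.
alpha ∧ beta = (1) dx ∧ dy

Distribute the wedge, using dx_i ∧ dx_j = -dx_j ∧ dx_i and dx_i ∧ dx_i = 0. For each pair (i, j) with i < j, the coefficient of dx_i ∧ dx_j in alpha ∧ beta is (alpha_i * beta_j - alpha_j * beta_i). Collecting: alpha ∧ beta = (1) dx ∧ dy.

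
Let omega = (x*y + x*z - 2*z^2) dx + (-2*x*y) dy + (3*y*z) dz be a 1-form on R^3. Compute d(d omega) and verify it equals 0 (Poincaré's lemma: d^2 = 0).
d(d omega) = 0

Step 1: d omega = sum_{i<j} (∂f_j/∂x_i - ∂f_i/∂x_j) dx_i ∧ dx_j:
  coeff of dx ∧ dy: -x - 2*y
  coeff of dx ∧ dz: -x + 4*z
  coeff of dy ∧ dz: 3*z
Step 2: Apply d again to each 2-form coefficient. The only possible 3-form in R^3 is dx ∧ dy ∧ dz, with coefficient
  ∂(coeff of dy∧dz)/∂x - ∂(coeff of dx∧dz)/∂y + ∂(coeff of dx∧dy)/∂z
  = ∂/∂x (3*z) - ∂/∂y (-x + 4*z) + ∂/∂z (-x - 2*y).
Each of these terms simplifies to sums of mixed partials that cancel in pairs. The result is 0 (by equality of mixed partials for smooth functions — Schwarz / Clairaut).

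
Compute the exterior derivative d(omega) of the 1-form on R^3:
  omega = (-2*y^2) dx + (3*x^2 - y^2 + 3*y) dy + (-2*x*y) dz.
d(omega) = (6*x + 4*y) dx ∧ dy + (-2*y) dx ∧ dz + (-2*x) dy ∧ dz

For a 1-form omega = sum_i f_i dx_i, the exterior derivative is
  d(omega) = sum_{i < j} (∂f_j/∂x_i - ∂f_i/∂x_j) dx_i ∧ dx_j.
  coefficient of dx ∧ dy: ∂f_2/∂x - ∂f_1/∂y = ∂(3*x^2 - y^2 + 3*y)/∂x - ∂(-2*y^2)/∂y = 6*x + 4*y
  coefficient of dx ∧ dz: ∂f_3/∂x - ∂f_1/∂z = ∂(-2*x*y)/∂x - ∂(-2*y^2)/∂z = -2*y
  coefficient of dy ∧ dz: ∂f_3/∂y - ∂f_2/∂z = ∂(-2*x*y)/∂y - ∂(3*x^2 - y^2 + 3*y)/∂z = -2*x
Assembling: d(omega) = (6*x + 4*y) dx ∧ dy + (-2*y) dx ∧ dz + (-2*x) dy ∧ dz.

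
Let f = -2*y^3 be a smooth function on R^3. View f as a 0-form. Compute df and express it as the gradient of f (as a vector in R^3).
df = (0) dx + (-6*y^2) dy + (0) dz; grad f = (0, -6*y^2, 0)

For a 0-form f, d f = (∂f/∂x) dx + (∂f/∂y) dy + (∂f/∂z) dz. The components of the vector representation are exactly the entries of grad f in Cartesian coordinates:
  ∂f/∂x = 0
  ∂f/∂y = -6*y^2
  ∂f/∂z = 0.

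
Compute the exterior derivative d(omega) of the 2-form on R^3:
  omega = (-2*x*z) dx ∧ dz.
d(omega) = 0

For a 2-form omega = sum_{i<j} g_{ij} dx_i ∧ dx_j, the exterior derivative is
  d(omega) = sum_{i<j} d(g_{ij}) ∧ dx_i ∧ dx_j = sum_{i<j, k} (∂g_{ij}/∂x_k) dx_k ∧ dx_i ∧ dx_j.
Expand each term, using dx_k ∧ dx_i ∧ dx_j = sgn(permutation) dx_{(a)} ∧ dx_{(b)} ∧ dx_{(c)} with (a < b < c) sorted:

Collecting like 3-forms: d(omega) = 0.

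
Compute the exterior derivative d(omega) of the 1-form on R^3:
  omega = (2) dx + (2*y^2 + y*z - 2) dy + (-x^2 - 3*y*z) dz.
d(omega) = (-2*x) dx ∧ dz + (-y - 3*z) dy ∧ dz

For a 1-form omega = sum_i f_i dx_i, the exterior derivative is
  d(omega) = sum_{i < j} (∂f_j/∂x_i - ∂f_i/∂x_j) dx_i ∧ dx_j.
  coefficient of dx ∧ dz: ∂f_3/∂x - ∂f_1/∂z = ∂(-x^2 - 3*y*z)/∂x - ∂(2)/∂z = -2*x
  coefficient of dy ∧ dz: ∂f_3/∂y - ∂f_2/∂z = ∂(-x^2 - 3*y*z)/∂y - ∂(2*y^2 + y*z - 2)/∂z = -y - 3*z
Assembling: d(omega) = (-2*x) dx ∧ dz + (-y - 3*z) dy ∧ dz.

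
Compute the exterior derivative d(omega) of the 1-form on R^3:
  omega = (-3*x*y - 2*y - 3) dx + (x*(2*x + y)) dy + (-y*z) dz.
d(omega) = (7*x + y + 2) dx ∧ dy + (-z) dy ∧ dz

For a 1-form omega = sum_i f_i dx_i, the exterior derivative is
  d(omega) = sum_{i < j} (∂f_j/∂x_i - ∂f_i/∂x_j) dx_i ∧ dx_j.
  coefficient of dx ∧ dy: ∂f_2/∂x - ∂f_1/∂y = ∂(x*(2*x + y))/∂x - ∂(-3*x*y - 2*y - 3)/∂y = 7*x + y + 2
  coefficient of dy ∧ dz: ∂f_3/∂y - ∂f_2/∂z = ∂(-y*z)/∂y - ∂(x*(2*x + y))/∂z = -z
Assembling: d(omega) = (7*x + y + 2) dx ∧ dy + (-z) dy ∧ dz.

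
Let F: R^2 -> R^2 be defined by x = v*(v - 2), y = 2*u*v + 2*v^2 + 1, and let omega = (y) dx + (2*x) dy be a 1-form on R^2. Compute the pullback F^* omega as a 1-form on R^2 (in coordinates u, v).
F^* omega = (4*v^2*(v - 2)) du + (8*u*v^2 - 12*u*v + 12*v^3 - 20*v^2 + 2*v - 2) dv

Using F^*(f dg) = (f ∘ F) d(g ∘ F), substitute each coordinate x_i by F_i(u, v) in f_i, and replace dx_i by d F_i = (∂F_i/∂u) du + (∂F_i/∂v) dv.
  For the x component: f_1(F) = 2*u*v + 2*v^2 + 1; d F_1 = (0) du + (2*v - 2) dv
  For the y component: f_2(F) = 2*v*(v - 2); d F_2 = (2*v) du + (2*u + 4*v) dv
Combining and collecting du, dv coefficients:
  coeff of du: 4*v^2*(v - 2)
  coeff of dv: 8*u*v^2 - 12*u*v + 12*v^3 - 20*v^2 + 2*v - 2
F^* omega = (4*v^2*(v - 2)) du + (8*u*v^2 - 12*u*v + 12*v^3 - 20*v^2 + 2*v - 2) dv.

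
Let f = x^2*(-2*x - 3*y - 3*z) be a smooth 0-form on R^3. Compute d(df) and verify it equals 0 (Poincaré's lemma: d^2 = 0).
d(df) = 0

Step 1: df = sum_i (∂f/∂x_i) dx_i = (6*x*(-x - y - z)) dx + (-3*x^2) dy + (-3*x^2) dz.
Step 2: Apply d again. Using the 1-form formula, the coefficient of dx ∧ dy in d(df) is ∂^2 f/∂x ∂y - ∂^2 f/∂y ∂x = (-6*x) - (-6*x) = 0 (equality of mixed partials for smooth f).
Similarly for dx ∧ dz and dy ∧ dz — all coefficients vanish. So d(df) = 0.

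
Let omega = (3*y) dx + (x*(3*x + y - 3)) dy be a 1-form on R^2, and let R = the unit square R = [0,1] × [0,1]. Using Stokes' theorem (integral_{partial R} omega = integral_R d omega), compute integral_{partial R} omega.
integral_(partial R) omega = -5/2

Stokes: integral_partial_R omega = integral_R d omega with d omega = (∂Q/∂x - ∂P/∂y) dx ∧ dy.
  ∂Q/∂x = 6*x + y - 3
  ∂P/∂y = 3
  integrand = ∂Q/∂x - ∂P/∂y = 6*x + y - 6.
Integrating over R: integral_0^1 integral_0^1 (6*x + y - 6) dx dy = -5/2.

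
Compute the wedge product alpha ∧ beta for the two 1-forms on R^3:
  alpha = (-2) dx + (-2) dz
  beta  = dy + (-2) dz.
alpha ∧ beta = (-2) dx ∧ dy + (4) dx ∧ dz + (2) dy ∧ dz

Distribute the wedge, using dx_i ∧ dx_j = -dx_j ∧ dx_i and dx_i ∧ dx_i = 0. For each pair (i, j) with i < j, the coefficient of dx_i ∧ dx_j in alpha ∧ beta is (alpha_i * beta_j - alpha_j * beta_i). Collecting: alpha ∧ beta = (-2) dx ∧ dy + (4) dx ∧ dz + (2) dy ∧ dz.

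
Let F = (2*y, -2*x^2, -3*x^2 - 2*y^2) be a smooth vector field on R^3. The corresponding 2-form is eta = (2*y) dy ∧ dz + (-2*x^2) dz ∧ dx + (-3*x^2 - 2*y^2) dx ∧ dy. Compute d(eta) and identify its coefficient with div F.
d(eta) = (0) dx ∧ dy ∧ dz; div F = 0

For a 2-form in R^3 of the form above, applying d gives a 3-form with coefficient ∂P/∂x + ∂Q/∂y + ∂R/∂z:
  ∂P/∂x = 0
  ∂Q/∂y = 0
  ∂R/∂z = 0
Sum = 0, which is exactly div F.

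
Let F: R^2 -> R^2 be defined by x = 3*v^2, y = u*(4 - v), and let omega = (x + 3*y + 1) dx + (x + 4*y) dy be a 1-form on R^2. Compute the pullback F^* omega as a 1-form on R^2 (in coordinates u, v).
F^* omega = (4*u*v^2 - 32*u*v + 64*u - 3*v^3 + 12*v^2) du + (4*u^2*v - 16*u^2 - 21*u*v^2 + 72*u*v + 18*v^3 + 6*v) dv

Using F^*(f dg) = (f ∘ F) d(g ∘ F), substitute each coordinate x_i by F_i(u, v) in f_i, and replace dx_i by d F_i = (∂F_i/∂u) du + (∂F_i/∂v) dv.
  For the x component: f_1(F) = -3*u*v + 12*u + 3*v^2 + 1; d F_1 = (0) du + (6*v) dv
  For the y component: f_2(F) = -4*u*v + 16*u + 3*v^2; d F_2 = (4 - v) du + (-u) dv
Combining and collecting du, dv coefficients:
  coeff of du: 4*u*v^2 - 32*u*v + 64*u - 3*v^3 + 12*v^2
  coeff of dv: 4*u^2*v - 16*u^2 - 21*u*v^2 + 72*u*v + 18*v^3 + 6*v
F^* omega = (4*u*v^2 - 32*u*v + 64*u - 3*v^3 + 12*v^2) du + (4*u^2*v - 16*u^2 - 21*u*v^2 + 72*u*v + 18*v^3 + 6*v) dv.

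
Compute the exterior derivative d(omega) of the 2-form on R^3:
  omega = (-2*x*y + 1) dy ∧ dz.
d(omega) = (-2*y) dx ∧ dy ∧ dz

For a 2-form omega = sum_{i<j} g_{ij} dx_i ∧ dx_j, the exterior derivative is
  d(omega) = sum_{i<j} d(g_{ij}) ∧ dx_i ∧ dx_j = sum_{i<j, k} (∂g_{ij}/∂x_k) dx_k ∧ dx_i ∧ dx_j.
Expand each term, using dx_k ∧ dx_i ∧ dx_j = sgn(permutation) dx_{(a)} ∧ dx_{(b)} ∧ dx_{(c)} with (a < b < c) sorted:
  d(-2*x*y + 1) includes (∂/∂x)(-2*x*y + 1) dx = (-2*y) dx, which multiplied by dy ∧ dz gives (-2*y) dx ∧ dy ∧ dz
Collecting like 3-forms: d(omega) = (-2*y) dx ∧ dy ∧ dz.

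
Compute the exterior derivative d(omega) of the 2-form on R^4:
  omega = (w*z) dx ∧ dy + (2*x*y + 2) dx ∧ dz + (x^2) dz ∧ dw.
d(omega) = (w - 2*x) dx ∧ dy ∧ dz + (z) dx ∧ dy ∧ dw + (2*x) dx ∧ dz ∧ dw

For a 2-form omega = sum_{i<j} g_{ij} dx_i ∧ dx_j, the exterior derivative is
  d(omega) = sum_{i<j} d(g_{ij}) ∧ dx_i ∧ dx_j = sum_{i<j, k} (∂g_{ij}/∂x_k) dx_k ∧ dx_i ∧ dx_j.
Expand each term, using dx_k ∧ dx_i ∧ dx_j = sgn(permutation) dx_{(a)} ∧ dx_{(b)} ∧ dx_{(c)} with (a < b < c) sorted:
  d(w*z) includes (∂/∂z)(w*z) dz = (w) dz, which multiplied by dx ∧ dy gives (w) dx ∧ dy ∧ dz
  d(w*z) includes (∂/∂w)(w*z) dw = (z) dw, which multiplied by dx ∧ dy gives (z) dx ∧ dy ∧ dw
  d(2*x*y + 2) includes (∂/∂y)(2*x*y + 2) dy = (2*x) dy, which multiplied by dx ∧ dz gives (-2*x) dx ∧ dy ∧ dz
  d(x^2) includes (∂/∂x)(x^2) dx = (2*x) dx, which multiplied by dz ∧ dw gives (2*x) dx ∧ dz ∧ dw
Collecting like 3-forms: d(omega) = (w - 2*x) dx ∧ dy ∧ dz + (z) dx ∧ dy ∧ dw + (2*x) dx ∧ dz ∧ dw.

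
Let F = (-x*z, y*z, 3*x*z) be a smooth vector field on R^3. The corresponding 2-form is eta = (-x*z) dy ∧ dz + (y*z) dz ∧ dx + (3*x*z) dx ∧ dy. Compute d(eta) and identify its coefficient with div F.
d(eta) = (3*x) dx ∧ dy ∧ dz; div F = 3*x

For a 2-form in R^3 of the form above, applying d gives a 3-form with coefficient ∂P/∂x + ∂Q/∂y + ∂R/∂z:
  ∂P/∂x = -z
  ∂Q/∂y = z
  ∂R/∂z = 3*x
Sum = 3*x, which is exactly div F.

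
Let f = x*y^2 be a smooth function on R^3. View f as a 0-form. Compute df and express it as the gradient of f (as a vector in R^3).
df = (y^2) dx + (2*x*y) dy + (0) dz; grad f = (y^2, 2*x*y, 0)

For a 0-form f, d f = (∂f/∂x) dx + (∂f/∂y) dy + (∂f/∂z) dz. The components of the vector representation are exactly the entries of grad f in Cartesian coordinates:
  ∂f/∂x = y^2
  ∂f/∂y = 2*x*y
  ∂f/∂z = 0.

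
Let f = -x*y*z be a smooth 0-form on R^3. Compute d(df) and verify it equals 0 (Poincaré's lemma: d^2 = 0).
d(df) = 0

Step 1: df = sum_i (∂f/∂x_i) dx_i = (-y*z) dx + (-x*z) dy + (-x*y) dz.
Step 2: Apply d again. Using the 1-form formula, the coefficient of dx ∧ dy in d(df) is ∂^2 f/∂x ∂y - ∂^2 f/∂y ∂x = (-z) - (-z) = 0 (equality of mixed partials for smooth f).
Similarly for dx ∧ dz and dy ∧ dz — all coefficients vanish. So d(df) = 0.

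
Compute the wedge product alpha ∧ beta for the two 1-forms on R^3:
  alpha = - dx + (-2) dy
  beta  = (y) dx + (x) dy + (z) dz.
alpha ∧ beta = (-x + 2*y) dx ∧ dy + (-z) dx ∧ dz + (-2*z) dy ∧ dz

Distribute the wedge, using dx_i ∧ dx_j = -dx_j ∧ dx_i and dx_i ∧ dx_i = 0. For each pair (i, j) with i < j, the coefficient of dx_i ∧ dx_j in alpha ∧ beta is (alpha_i * beta_j - alpha_j * beta_i). Collecting: alpha ∧ beta = (-x + 2*y) dx ∧ dy + (-z) dx ∧ dz + (-2*z) dy ∧ dz.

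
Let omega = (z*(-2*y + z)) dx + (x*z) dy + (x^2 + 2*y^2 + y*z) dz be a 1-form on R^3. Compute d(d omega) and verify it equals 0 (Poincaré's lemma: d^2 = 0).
d(d omega) = 0

Step 1: d omega = sum_{i<j} (∂f_j/∂x_i - ∂f_i/∂x_j) dx_i ∧ dx_j:
  coeff of dx ∧ dy: 3*z
  coeff of dx ∧ dz: 2*x + 2*y - 2*z
  coeff of dy ∧ dz: -x + 4*y + z
Step 2: Apply d again to each 2-form coefficient. The only possible 3-form in R^3 is dx ∧ dy ∧ dz, with coefficient
  ∂(coeff of dy∧dz)/∂x - ∂(coeff of dx∧dz)/∂y + ∂(coeff of dx∧dy)/∂z
  = ∂/∂x (-x + 4*y + z) - ∂/∂y (2*x + 2*y - 2*z) + ∂/∂z (3*z).
Each of these terms simplifies to sums of mixed partials that cancel in pairs. The result is 0 (by equality of mixed partials for smooth functions — Schwarz / Clairaut).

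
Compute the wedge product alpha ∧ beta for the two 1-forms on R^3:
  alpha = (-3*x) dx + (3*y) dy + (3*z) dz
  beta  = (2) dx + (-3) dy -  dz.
alpha ∧ beta = (9*x - 6*y) dx ∧ dy + (3*x - 6*z) dx ∧ dz + (-3*y + 9*z) dy ∧ dz

Distribute the wedge, using dx_i ∧ dx_j = -dx_j ∧ dx_i and dx_i ∧ dx_i = 0. For each pair (i, j) with i < j, the coefficient of dx_i ∧ dx_j in alpha ∧ beta is (alpha_i * beta_j - alpha_j * beta_i). Collecting: alpha ∧ beta = (9*x - 6*y) dx ∧ dy + (3*x - 6*z) dx ∧ dz + (-3*y + 9*z) dy ∧ dz.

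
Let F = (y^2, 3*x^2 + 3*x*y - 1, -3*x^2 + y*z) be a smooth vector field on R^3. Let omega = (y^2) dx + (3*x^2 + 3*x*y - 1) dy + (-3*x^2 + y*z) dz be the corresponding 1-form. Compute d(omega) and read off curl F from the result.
d(omega) = (z) dy ∧ dz + (6*x) dz ∧ dx + (6*x + y) dx ∧ dy; curl F = (z, 6*x, 6*x + y)

d omega = sum_{i<j} (∂f_j/∂x_i - ∂f_i/∂x_j) dx_i ∧ dx_j. Under the identification (dy ∧ dz, dz ∧ dx, dx ∧ dy) ↔ (e_x, e_y, e_z), the coefficients are exactly the components of curl F. Compute:
  ∂R/∂y - ∂Q/∂z = (z) - (0) = z
  ∂P/∂z - ∂R/∂x = (0) - (-6*x) = 6*x
  ∂Q/∂x - ∂P/∂y = (6*x + 3*y) - (2*y) = 6*x + y.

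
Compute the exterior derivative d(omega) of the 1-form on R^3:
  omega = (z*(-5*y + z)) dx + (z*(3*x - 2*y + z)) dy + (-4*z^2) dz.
d(omega) = (8*z) dx ∧ dy + (5*y - 2*z) dx ∧ dz + (-3*x + 2*y - 2*z) dy ∧ dz

For a 1-form omega = sum_i f_i dx_i, the exterior derivative is
  d(omega) = sum_{i < j} (∂f_j/∂x_i - ∂f_i/∂x_j) dx_i ∧ dx_j.
  coefficient of dx ∧ dy: ∂f_2/∂x - ∂f_1/∂y = ∂(z*(3*x - 2*y + z))/∂x - ∂(z*(-5*y + z))/∂y = 8*z
  coefficient of dx ∧ dz: ∂f_3/∂x - ∂f_1/∂z = ∂(-4*z^2)/∂x - ∂(z*(-5*y + z))/∂z = 5*y - 2*z
  coefficient of dy ∧ dz: ∂f_3/∂y - ∂f_2/∂z = ∂(-4*z^2)/∂y - ∂(z*(3*x - 2*y + z))/∂z = -3*x + 2*y - 2*z
Assembling: d(omega) = (8*z) dx ∧ dy + (5*y - 2*z) dx ∧ dz + (-3*x + 2*y - 2*z) dy ∧ dz.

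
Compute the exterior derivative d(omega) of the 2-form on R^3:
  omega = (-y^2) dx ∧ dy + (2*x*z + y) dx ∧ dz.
d(omega) = (-1) dx ∧ dy ∧ dz

For a 2-form omega = sum_{i<j} g_{ij} dx_i ∧ dx_j, the exterior derivative is
  d(omega) = sum_{i<j} d(g_{ij}) ∧ dx_i ∧ dx_j = sum_{i<j, k} (∂g_{ij}/∂x_k) dx_k ∧ dx_i ∧ dx_j.
Expand each term, using dx_k ∧ dx_i ∧ dx_j = sgn(permutation) dx_{(a)} ∧ dx_{(b)} ∧ dx_{(c)} with (a < b < c) sorted:
  d(2*x*z + y) includes (∂/∂y)(2*x*z + y) dy = (1) dy, which multiplied by dx ∧ dz gives (-1) dx ∧ dy ∧ dz
Collecting like 3-forms: d(omega) = (-1) dx ∧ dy ∧ dz.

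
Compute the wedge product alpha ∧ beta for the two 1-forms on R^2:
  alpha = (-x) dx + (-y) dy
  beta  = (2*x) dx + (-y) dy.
alpha ∧ beta = (3*x*y) dx ∧ dy

Distribute the wedge, using dx_i ∧ dx_j = -dx_j ∧ dx_i and dx_i ∧ dx_i = 0. For each pair (i, j) with i < j, the coefficient of dx_i ∧ dx_j in alpha ∧ beta is (alpha_i * beta_j - alpha_j * beta_i). Collecting: alpha ∧ beta = (3*x*y) dx ∧ dy.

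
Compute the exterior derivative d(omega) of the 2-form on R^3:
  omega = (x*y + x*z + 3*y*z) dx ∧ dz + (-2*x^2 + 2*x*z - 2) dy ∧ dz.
d(omega) = (-5*x - z) dx ∧ dy ∧ dz

For a 2-form omega = sum_{i<j} g_{ij} dx_i ∧ dx_j, the exterior derivative is
  d(omega) = sum_{i<j} d(g_{ij}) ∧ dx_i ∧ dx_j = sum_{i<j, k} (∂g_{ij}/∂x_k) dx_k ∧ dx_i ∧ dx_j.
Expand each term, using dx_k ∧ dx_i ∧ dx_j = sgn(permutation) dx_{(a)} ∧ dx_{(b)} ∧ dx_{(c)} with (a < b < c) sorted:
  d(x*y + x*z + 3*y*z) includes (∂/∂y)(x*y + x*z + 3*y*z) dy = (x + 3*z) dy, which multiplied by dx ∧ dz gives (-x - 3*z) dx ∧ dy ∧ dz
  d(-2*x^2 + 2*x*z - 2) includes (∂/∂x)(-2*x^2 + 2*x*z - 2) dx = (-4*x + 2*z) dx, which multiplied by dy ∧ dz gives (-4*x + 2*z) dx ∧ dy ∧ dz
Collecting like 3-forms: d(omega) = (-5*x - z) dx ∧ dy ∧ dz.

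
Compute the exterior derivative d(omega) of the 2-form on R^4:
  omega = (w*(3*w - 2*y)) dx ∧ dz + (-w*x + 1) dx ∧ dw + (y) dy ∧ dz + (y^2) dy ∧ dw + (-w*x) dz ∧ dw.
d(omega) = (2*w) dx ∧ dy ∧ dz + (5*w - 2*y) dx ∧ dz ∧ dw

For a 2-form omega = sum_{i<j} g_{ij} dx_i ∧ dx_j, the exterior derivative is
  d(omega) = sum_{i<j} d(g_{ij}) ∧ dx_i ∧ dx_j = sum_{i<j, k} (∂g_{ij}/∂x_k) dx_k ∧ dx_i ∧ dx_j.
Expand each term, using dx_k ∧ dx_i ∧ dx_j = sgn(permutation) dx_{(a)} ∧ dx_{(b)} ∧ dx_{(c)} with (a < b < c) sorted:
  d(w*(3*w - 2*y)) includes (∂/∂y)(w*(3*w - 2*y)) dy = (-2*w) dy, which multiplied by dx ∧ dz gives (2*w) dx ∧ dy ∧ dz
  d(w*(3*w - 2*y)) includes (∂/∂w)(w*(3*w - 2*y)) dw = (6*w - 2*y) dw, which multiplied by dx ∧ dz gives (6*w - 2*y) dx ∧ dz ∧ dw
  d(-w*x) includes (∂/∂x)(-w*x) dx = (-w) dx, which multiplied by dz ∧ dw gives (-w) dx ∧ dz ∧ dw
Collecting like 3-forms: d(omega) = (2*w) dx ∧ dy ∧ dz + (5*w - 2*y) dx ∧ dz ∧ dw.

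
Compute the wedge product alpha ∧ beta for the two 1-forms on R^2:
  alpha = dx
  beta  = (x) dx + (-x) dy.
alpha ∧ beta = (-x) dx ∧ dy

Distribute the wedge, using dx_i ∧ dx_j = -dx_j ∧ dx_i and dx_i ∧ dx_i = 0. For each pair (i, j) with i < j, the coefficient of dx_i ∧ dx_j in alpha ∧ beta is (alpha_i * beta_j - alpha_j * beta_i). Collecting: alpha ∧ beta = (-x) dx ∧ dy.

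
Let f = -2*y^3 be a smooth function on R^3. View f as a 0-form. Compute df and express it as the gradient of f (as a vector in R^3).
df = (0) dx + (-6*y^2) dy + (0) dz; grad f = (0, -6*y^2, 0)

For a 0-form f, d f = (∂f/∂x) dx + (∂f/∂y) dy + (∂f/∂z) dz. The components of the vector representation are exactly the entries of grad f in Cartesian coordinates:
  ∂f/∂x = 0
  ∂f/∂y = -6*y^2
  ∂f/∂z = 0.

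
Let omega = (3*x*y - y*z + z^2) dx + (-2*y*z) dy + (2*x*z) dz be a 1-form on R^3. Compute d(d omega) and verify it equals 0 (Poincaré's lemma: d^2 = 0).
d(d omega) = 0

Step 1: d omega = sum_{i<j} (∂f_j/∂x_i - ∂f_i/∂x_j) dx_i ∧ dx_j:
  coeff of dx ∧ dy: -3*x + z
  coeff of dx ∧ dz: y
  coeff of dy ∧ dz: 2*y
Step 2: Apply d again to each 2-form coefficient. The only possible 3-form in R^3 is dx ∧ dy ∧ dz, with coefficient
  ∂(coeff of dy∧dz)/∂x - ∂(coeff of dx∧dz)/∂y + ∂(coeff of dx∧dy)/∂z
  = ∂/∂x (2*y) - ∂/∂y (y) + ∂/∂z (-3*x + z).
Each of these terms simplifies to sums of mixed partials that cancel in pairs. The result is 0 (by equality of mixed partials for smooth functions — Schwarz / Clairaut).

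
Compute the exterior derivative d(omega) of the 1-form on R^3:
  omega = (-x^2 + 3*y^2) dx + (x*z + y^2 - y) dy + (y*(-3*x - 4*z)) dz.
d(omega) = (-6*y + z) dx ∧ dy + (-3*y) dx ∧ dz + (-4*x - 4*z) dy ∧ dz

For a 1-form omega = sum_i f_i dx_i, the exterior derivative is
  d(omega) = sum_{i < j} (∂f_j/∂x_i - ∂f_i/∂x_j) dx_i ∧ dx_j.
  coefficient of dx ∧ dy: ∂f_2/∂x - ∂f_1/∂y = ∂(x*z + y^2 - y)/∂x - ∂(-x^2 + 3*y^2)/∂y = -6*y + z
  coefficient of dx ∧ dz: ∂f_3/∂x - ∂f_1/∂z = ∂(y*(-3*x - 4*z))/∂x - ∂(-x^2 + 3*y^2)/∂z = -3*y
  coefficient of dy ∧ dz: ∂f_3/∂y - ∂f_2/∂z = ∂(y*(-3*x - 4*z))/∂y - ∂(x*z + y^2 - y)/∂z = -4*x - 4*z
Assembling: d(omega) = (-6*y + z) dx ∧ dy + (-3*y) dx ∧ dz + (-4*x - 4*z) dy ∧ dz.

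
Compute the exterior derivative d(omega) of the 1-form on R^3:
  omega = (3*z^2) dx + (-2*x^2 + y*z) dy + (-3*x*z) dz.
d(omega) = (-4*x) dx ∧ dy + (-9*z) dx ∧ dz + (-y) dy ∧ dz

For a 1-form omega = sum_i f_i dx_i, the exterior derivative is
  d(omega) = sum_{i < j} (∂f_j/∂x_i - ∂f_i/∂x_j) dx_i ∧ dx_j.
  coefficient of dx ∧ dy: ∂f_2/∂x - ∂f_1/∂y = ∂(-2*x^2 + y*z)/∂x - ∂(3*z^2)/∂y = -4*x
  coefficient of dx ∧ dz: ∂f_3/∂x - ∂f_1/∂z = ∂(-3*x*z)/∂x - ∂(3*z^2)/∂z = -9*z
  coefficient of dy ∧ dz: ∂f_3/∂y - ∂f_2/∂z = ∂(-3*x*z)/∂y - ∂(-2*x^2 + y*z)/∂z = -y
Assembling: d(omega) = (-4*x) dx ∧ dy + (-9*z) dx ∧ dz + (-y) dy ∧ dz.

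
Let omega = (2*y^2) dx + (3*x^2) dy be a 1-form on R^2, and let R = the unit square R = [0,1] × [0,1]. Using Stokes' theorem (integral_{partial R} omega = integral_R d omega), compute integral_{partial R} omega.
integral_(partial R) omega = 1

Stokes: integral_partial_R omega = integral_R d omega with d omega = (∂Q/∂x - ∂P/∂y) dx ∧ dy.
  ∂Q/∂x = 6*x
  ∂P/∂y = 4*y
  integrand = ∂Q/∂x - ∂P/∂y = 6*x - 4*y.
Integrating over R: integral_0^1 integral_0^1 (6*x - 4*y) dx dy = 1.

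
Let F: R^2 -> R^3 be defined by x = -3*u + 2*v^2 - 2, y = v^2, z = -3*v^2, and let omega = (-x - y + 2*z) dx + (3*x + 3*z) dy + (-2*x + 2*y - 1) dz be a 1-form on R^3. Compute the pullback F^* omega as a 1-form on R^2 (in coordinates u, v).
F^* omega = (-9*u + 27*v^2 - 6) du + (2*v*(-21*u - 15*v^2 - 11)) dv

Using F^*(f dg) = (f ∘ F) d(g ∘ F), substitute each coordinate x_i by F_i(u, v) in f_i, and replace dx_i by d F_i = (∂F_i/∂u) du + (∂F_i/∂v) dv.
  For the x component: f_1(F) = 3*u - 9*v^2 + 2; d F_1 = (-3) du + (4*v) dv
  For the y component: f_2(F) = -9*u - 3*v^2 - 6; d F_2 = (0) du + (2*v) dv
  For the z component: f_3(F) = 6*u - 2*v^2 + 3; d F_3 = (0) du + (-6*v) dv
Combining and collecting du, dv coefficients:
  coeff of du: -9*u + 27*v^2 - 6
  coeff of dv: 2*v*(-21*u - 15*v^2 - 11)
F^* omega = (-9*u + 27*v^2 - 6) du + (2*v*(-21*u - 15*v^2 - 11)) dv.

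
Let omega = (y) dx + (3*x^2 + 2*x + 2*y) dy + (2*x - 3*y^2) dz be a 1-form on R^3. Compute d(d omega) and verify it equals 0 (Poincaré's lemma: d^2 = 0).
d(d omega) = 0

Step 1: d omega = sum_{i<j} (∂f_j/∂x_i - ∂f_i/∂x_j) dx_i ∧ dx_j:
  coeff of dx ∧ dy: 6*x + 1
  coeff of dx ∧ dz: 2
  coeff of dy ∧ dz: -6*y
Step 2: Apply d again to each 2-form coefficient. The only possible 3-form in R^3 is dx ∧ dy ∧ dz, with coefficient
  ∂(coeff of dy∧dz)/∂x - ∂(coeff of dx∧dz)/∂y + ∂(coeff of dx∧dy)/∂z
  = ∂/∂x (-6*y) - ∂/∂y (2) + ∂/∂z (6*x + 1).
Each of these terms simplifies to sums of mixed partials that cancel in pairs. The result is 0 (by equality of mixed partials for smooth functions — Schwarz / Clairaut).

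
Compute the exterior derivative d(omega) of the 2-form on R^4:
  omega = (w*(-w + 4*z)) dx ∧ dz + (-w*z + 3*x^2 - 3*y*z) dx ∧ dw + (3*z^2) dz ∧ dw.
d(omega) = (-w + 3*y + 4*z) dx ∧ dz ∧ dw + (3*z) dx ∧ dy ∧ dw

For a 2-form omega = sum_{i<j} g_{ij} dx_i ∧ dx_j, the exterior derivative is
  d(omega) = sum_{i<j} d(g_{ij}) ∧ dx_i ∧ dx_j = sum_{i<j, k} (∂g_{ij}/∂x_k) dx_k ∧ dx_i ∧ dx_j.
Expand each term, using dx_k ∧ dx_i ∧ dx_j = sgn(permutation) dx_{(a)} ∧ dx_{(b)} ∧ dx_{(c)} with (a < b < c) sorted:
  d(w*(-w + 4*z)) includes (∂/∂w)(w*(-w + 4*z)) dw = (-2*w + 4*z) dw, which multiplied by dx ∧ dz gives (-2*w + 4*z) dx ∧ dz ∧ dw
  d(-w*z + 3*x^2 - 3*y*z) includes (∂/∂y)(-w*z + 3*x^2 - 3*y*z) dy = (-3*z) dy, which multiplied by dx ∧ dw gives (3*z) dx ∧ dy ∧ dw
  d(-w*z + 3*x^2 - 3*y*z) includes (∂/∂z)(-w*z + 3*x^2 - 3*y*z) dz = (-w - 3*y) dz, which multiplied by dx ∧ dw gives (w + 3*y) dx ∧ dz ∧ dw
Collecting like 3-forms: d(omega) = (-w + 3*y + 4*z) dx ∧ dz ∧ dw + (3*z) dx ∧ dy ∧ dw.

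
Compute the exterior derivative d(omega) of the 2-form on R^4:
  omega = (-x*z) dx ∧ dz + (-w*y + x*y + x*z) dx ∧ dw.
d(omega) = (w - x) dx ∧ dy ∧ dw + (-x) dx ∧ dz ∧ dw

For a 2-form omega = sum_{i<j} g_{ij} dx_i ∧ dx_j, the exterior derivative is
  d(omega) = sum_{i<j} d(g_{ij}) ∧ dx_i ∧ dx_j = sum_{i<j, k} (∂g_{ij}/∂x_k) dx_k ∧ dx_i ∧ dx_j.
Expand each term, using dx_k ∧ dx_i ∧ dx_j = sgn(permutation) dx_{(a)} ∧ dx_{(b)} ∧ dx_{(c)} with (a < b < c) sorted:
  d(-w*y + x*y + x*z) includes (∂/∂y)(-w*y + x*y + x*z) dy = (-w + x) dy, which multiplied by dx ∧ dw gives (w - x) dx ∧ dy ∧ dw
  d(-w*y + x*y + x*z) includes (∂/∂z)(-w*y + x*y + x*z) dz = (x) dz, which multiplied by dx ∧ dw gives (-x) dx ∧ dz ∧ dw
Collecting like 3-forms: d(omega) = (w - x) dx ∧ dy ∧ dw + (-x) dx ∧ dz ∧ dw.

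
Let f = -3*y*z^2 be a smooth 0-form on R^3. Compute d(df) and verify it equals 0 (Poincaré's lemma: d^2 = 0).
d(df) = 0

Step 1: df = sum_i (∂f/∂x_i) dx_i = (0) dx + (-3*z^2) dy + (-6*y*z) dz.
Step 2: Apply d again. Using the 1-form formula, the coefficient of dx ∧ dy in d(df) is ∂^2 f/∂x ∂y - ∂^2 f/∂y ∂x = (0) - (0) = 0 (equality of mixed partials for smooth f).
Similarly for dx ∧ dz and dy ∧ dz — all coefficients vanish. So d(df) = 0.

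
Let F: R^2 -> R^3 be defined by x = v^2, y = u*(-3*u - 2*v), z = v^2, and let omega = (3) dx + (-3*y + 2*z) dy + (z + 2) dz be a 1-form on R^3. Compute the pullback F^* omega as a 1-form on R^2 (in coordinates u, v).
F^* omega = (-54*u^3 - 54*u^2*v - 24*u*v^2 - 4*v^3) du + (-18*u^3 - 12*u^2*v - 4*u*v^2 + 2*v^3 + 10*v) dv

Using F^*(f dg) = (f ∘ F) d(g ∘ F), substitute each coordinate x_i by F_i(u, v) in f_i, and replace dx_i by d F_i = (∂F_i/∂u) du + (∂F_i/∂v) dv.
  For the x component: f_1(F) = 3; d F_1 = (0) du + (2*v) dv
  For the y component: f_2(F) = 9*u^2 + 6*u*v + 2*v^2; d F_2 = (-6*u - 2*v) du + (-2*u) dv
  For the z component: f_3(F) = v^2 + 2; d F_3 = (0) du + (2*v) dv
Combining and collecting du, dv coefficients:
  coeff of du: -54*u^3 - 54*u^2*v - 24*u*v^2 - 4*v^3
  coeff of dv: -18*u^3 - 12*u^2*v - 4*u*v^2 + 2*v^3 + 10*v
F^* omega = (-54*u^3 - 54*u^2*v - 24*u*v^2 - 4*v^3) du + (-18*u^3 - 12*u^2*v - 4*u*v^2 + 2*v^3 + 10*v) dv.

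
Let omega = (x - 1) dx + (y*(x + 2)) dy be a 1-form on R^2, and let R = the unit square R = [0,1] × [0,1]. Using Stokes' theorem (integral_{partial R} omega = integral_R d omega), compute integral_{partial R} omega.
integral_(partial R) omega = 1/2

Stokes: integral_partial_R omega = integral_R d omega with d omega = (∂Q/∂x - ∂P/∂y) dx ∧ dy.
  ∂Q/∂x = y
  ∂P/∂y = 0
  integrand = ∂Q/∂x - ∂P/∂y = y.
Integrating over R: integral_0^1 integral_0^1 (y) dx dy = 1/2.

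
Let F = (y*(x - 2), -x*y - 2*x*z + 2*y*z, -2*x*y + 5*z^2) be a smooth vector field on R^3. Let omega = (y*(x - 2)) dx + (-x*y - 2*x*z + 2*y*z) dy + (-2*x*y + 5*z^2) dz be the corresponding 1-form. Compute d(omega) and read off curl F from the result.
d(omega) = (-2*y) dy ∧ dz + (2*y) dz ∧ dx + (-x - y - 2*z + 2) dx ∧ dy; curl F = (-2*y, 2*y, -x - y - 2*z + 2)

d omega = sum_{i<j} (∂f_j/∂x_i - ∂f_i/∂x_j) dx_i ∧ dx_j. Under the identification (dy ∧ dz, dz ∧ dx, dx ∧ dy) ↔ (e_x, e_y, e_z), the coefficients are exactly the components of curl F. Compute:
  ∂R/∂y - ∂Q/∂z = (-2*x) - (-2*x + 2*y) = -2*y
  ∂P/∂z - ∂R/∂x = (0) - (-2*y) = 2*y
  ∂Q/∂x - ∂P/∂y = (-y - 2*z) - (x - 2) = -x - y - 2*z + 2.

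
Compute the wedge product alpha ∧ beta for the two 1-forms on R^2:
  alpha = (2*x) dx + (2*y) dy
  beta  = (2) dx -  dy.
alpha ∧ beta = (-2*x - 4*y) dx ∧ dy

Distribute the wedge, using dx_i ∧ dx_j = -dx_j ∧ dx_i and dx_i ∧ dx_i = 0. For each pair (i, j) with i < j, the coefficient of dx_i ∧ dx_j in alpha ∧ beta is (alpha_i * beta_j - alpha_j * beta_i). Collecting: alpha ∧ beta = (-2*x - 4*y) dx ∧ dy.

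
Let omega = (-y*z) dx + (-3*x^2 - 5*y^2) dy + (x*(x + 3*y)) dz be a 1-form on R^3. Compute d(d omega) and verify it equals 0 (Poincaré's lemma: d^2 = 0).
d(d omega) = 0

Step 1: d omega = sum_{i<j} (∂f_j/∂x_i - ∂f_i/∂x_j) dx_i ∧ dx_j:
  coeff of dx ∧ dy: -6*x + z
  coeff of dx ∧ dz: 2*x + 4*y
  coeff of dy ∧ dz: 3*x
Step 2: Apply d again to each 2-form coefficient. The only possible 3-form in R^3 is dx ∧ dy ∧ dz, with coefficient
  ∂(coeff of dy∧dz)/∂x - ∂(coeff of dx∧dz)/∂y + ∂(coeff of dx∧dy)/∂z
  = ∂/∂x (3*x) - ∂/∂y (2*x + 4*y) + ∂/∂z (-6*x + z).
Each of these terms simplifies to sums of mixed partials that cancel in pairs. The result is 0 (by equality of mixed partials for smooth functions — Schwarz / Clairaut).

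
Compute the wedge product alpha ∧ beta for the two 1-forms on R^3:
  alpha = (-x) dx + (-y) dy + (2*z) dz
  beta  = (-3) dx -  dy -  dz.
alpha ∧ beta = (x - 3*y) dx ∧ dy + (x + 6*z) dx ∧ dz + (y + 2*z) dy ∧ dz

Distribute the wedge, using dx_i ∧ dx_j = -dx_j ∧ dx_i and dx_i ∧ dx_i = 0. For each pair (i, j) with i < j, the coefficient of dx_i ∧ dx_j in alpha ∧ beta is (alpha_i * beta_j - alpha_j * beta_i). Collecting: alpha ∧ beta = (x - 3*y) dx ∧ dy + (x + 6*z) dx ∧ dz + (y + 2*z) dy ∧ dz.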